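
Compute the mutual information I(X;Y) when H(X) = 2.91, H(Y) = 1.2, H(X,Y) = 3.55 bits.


I(X;Y) = H(X) + H(Y) - H(X,Y) = 2.91 + 1.2 - 3.55 = 0.56

0.56 bits


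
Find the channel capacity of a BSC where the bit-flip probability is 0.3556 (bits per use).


H(p) = -p*log2(p) - (1-p)*log2(1-p) = -0.3556*log2(0.3556) - 0.6444*log2(0.6444) = 0.530439 + 0.408531 = 0.939. C = 1 - H(p) = 1 - 0.939 = 0.061

0.061 bits


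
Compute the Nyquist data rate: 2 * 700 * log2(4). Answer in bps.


Rate = 2 * B * log2(M) = 2 * 700 * 2.0 = 2800.0

2800.0 bps


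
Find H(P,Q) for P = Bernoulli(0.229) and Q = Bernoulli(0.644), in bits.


H(P,Q) = -p*log2(q) - (1-p)*log2(1-q). -0.229*log2(0.644) = 0.145385; -0.771*log2(0.356) = 1.148829. H(P,Q) = 0.145385 + 1.148829 = 1.2942

1.2942 bits


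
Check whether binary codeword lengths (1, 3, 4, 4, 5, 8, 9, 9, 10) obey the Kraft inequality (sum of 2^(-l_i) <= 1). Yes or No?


Kraft sum = sum(2^(-l_i)) = 0.79, need <= 1. Result: satisfied (a binary prefix-free code with these lengths exists)

Yes


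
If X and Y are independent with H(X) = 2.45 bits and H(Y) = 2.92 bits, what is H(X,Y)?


For independent variables, H(X,Y) = H(X) + H(Y) = 2.45 + 2.92 = 5.37

5.37 bits


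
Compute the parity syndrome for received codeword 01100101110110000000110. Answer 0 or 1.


Syndrome = XOR of all bits = 0 XOR 1 XOR 1 XOR 0 XOR 0 XOR 1 XOR 0 XOR 1 XOR 1 XOR 1 XOR 0 XOR 1 XOR 1 XOR 0 XOR 0 XOR 0 XOR 0 XOR 0 XOR 0 XOR 0 XOR 1 XOR 1 XOR 0 = 0

0


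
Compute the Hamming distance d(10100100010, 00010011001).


Count differing positions: ^ . ^ ^ . ^ ^ ^ . ^ ^ = 8 differences

8


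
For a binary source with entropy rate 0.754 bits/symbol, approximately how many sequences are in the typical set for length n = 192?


log2|A_typical| = nH = 192 * 0.754 = 144.768, so |A_typical| ~ 2^144.768 = 3.798e+43

3.798e+43


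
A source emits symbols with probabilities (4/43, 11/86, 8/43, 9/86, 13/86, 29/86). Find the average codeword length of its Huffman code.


Huffman construction (repeatedly merge the two least-probable nodes; each merge adds 1 bit to every symbol beneath it): 4/43 + 9/86 = 17/86; 11/86 + 13/86 = 12/43; 8/43 + 17/86 = 33/86; 12/43 + 29/86 = 53/86; 33/86 + 53/86 = 1. Resulting codeword lengths (in the order the probabilities were given): (3, 3, 2, 3, 3, 2). L_avg = sum(p_i * l_i) = 4/43*3 + 11/86*3 + 8/43*2 + 9/86*3 + 13/86*3 + 29/86*2 = 213/86 = 2.4767

2.4767 bits


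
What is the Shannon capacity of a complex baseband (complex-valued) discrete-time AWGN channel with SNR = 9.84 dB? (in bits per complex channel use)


SNR_linear = 10^(9.84/10) = 9.6383; C = log2(1 + SNR_linear) = log2(1 + 9.6383) = 3.4112

3.4112 bits/channel use


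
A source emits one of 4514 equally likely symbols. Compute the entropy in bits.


H = log2(n) = log2(4514) = 12.1402

12.1402 bits


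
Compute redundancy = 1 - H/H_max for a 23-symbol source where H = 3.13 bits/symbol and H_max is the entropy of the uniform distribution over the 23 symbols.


H_max = log2(K) = log2(23) = 4.5236 bits/symbol. Redundancy = 1 - H/H_max = 1 - 3.13/4.5236 = 1 - 0.6919 = 0.3081

0.3081


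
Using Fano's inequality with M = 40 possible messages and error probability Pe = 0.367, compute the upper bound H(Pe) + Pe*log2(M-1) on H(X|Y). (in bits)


H(Pe) = -Pe*log2(Pe) - (1-Pe)*log2(1-Pe) = -0.367*log2(0.367) - 0.633*log2(0.633) = 0.530736 + 0.417604 = 0.9483. Pe*log2(M-1) = 0.367*log2(39) = 1.939743. Bound = H(Pe) + Pe*log2(M-1) = 0.530736 + 0.417604 + 1.939743 = 2.8881

2.8881 bits


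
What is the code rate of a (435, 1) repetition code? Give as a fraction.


Rate = k/n = 1/435

1/435


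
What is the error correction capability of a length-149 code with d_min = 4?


Correction capability = floor((d-1)/2) = floor((4-1)/2) = 1

1 errors


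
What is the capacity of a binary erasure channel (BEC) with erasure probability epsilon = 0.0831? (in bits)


C = 1 - epsilon = 1 - 0.0831 = 0.9169

0.9169 bits


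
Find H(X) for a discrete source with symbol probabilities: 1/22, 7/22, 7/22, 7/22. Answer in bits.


H = -sum(p_i * log2(p_i)). Terms: -(1/22)*log2(1/22) = 0.202701; -(7/22)*log2(7/22) = 0.525661; -(7/22)*log2(7/22) = 0.525661; -(7/22)*log2(7/22) = 0.525661. H = 0.202701 + 0.525661 + 0.525661 + 0.525661 = 1.7797

1.7797 bits


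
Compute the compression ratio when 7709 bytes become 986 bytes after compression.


Ratio = original / compressed = 7709 / 986 = 7.8185

7.8185


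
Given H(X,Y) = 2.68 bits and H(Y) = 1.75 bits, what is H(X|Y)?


H(X|Y) = H(X,Y) - H(Y) = 2.68 - 1.75 = 0.93

0.93 bits


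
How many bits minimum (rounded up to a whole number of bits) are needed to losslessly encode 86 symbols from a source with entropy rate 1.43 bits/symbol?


Minimum bits >= n * H = 86 * 1.43 = 122.98, rounded up to a whole number of bits = 123

123 bits


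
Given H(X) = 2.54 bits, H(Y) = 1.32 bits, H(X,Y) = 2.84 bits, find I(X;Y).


I(X;Y) = H(X) + H(Y) - H(X,Y) = 2.54 + 1.32 - 2.84 = 1.02

1.02 bits


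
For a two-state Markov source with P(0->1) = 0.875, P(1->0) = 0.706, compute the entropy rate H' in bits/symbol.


Stationary distribution: pi_0 = p10/(p01+p10) = 0.4466, pi_1 = 0.5534. Entropy rate H' = pi_0*H(p01) + pi_1*H(p10) = 0.4466*0.5436 + 0.5534*0.8738 = 0.7264

0.7264 bits/symbol


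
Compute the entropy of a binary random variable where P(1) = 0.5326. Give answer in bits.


H = -p*log2(p) - (1-p)*log2(1-p). -0.5326*log2(0.5326) = 0.484067; -0.4674*log2(0.4674) = 0.512864. H = 0.484067 + 0.512864 = 0.9969

0.9969 bits


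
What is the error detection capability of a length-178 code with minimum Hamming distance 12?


Detection capability = d_min - 1 = 12 - 1 = 11

11 errors


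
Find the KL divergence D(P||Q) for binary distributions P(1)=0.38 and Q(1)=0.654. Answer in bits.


KL = p*log2(p/q) + (1-p)*log2((1-p)/(1-q)) = 0.38*log2(0.38/0.654) + 0.62*log2(0.62/0.346) = 0.2241

0.2241 bits


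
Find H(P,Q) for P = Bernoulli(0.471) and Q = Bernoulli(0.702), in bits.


H(P,Q) = -p*log2(q) - (1-p)*log2(1-q). -0.471*log2(0.702) = 0.240425; -0.529*log2(0.298) = 0.923960. H(P,Q) = 0.240425 + 0.923960 = 1.1644

1.1644 bits


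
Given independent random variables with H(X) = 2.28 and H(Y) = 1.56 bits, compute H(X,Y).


For independent variables, H(X,Y) = H(X) + H(Y) = 2.28 + 1.56 = 3.84

3.84 bits


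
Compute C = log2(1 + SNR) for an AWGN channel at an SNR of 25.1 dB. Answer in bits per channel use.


SNR_linear = 10^(25.1/10) = 323.5937; C = log2(1 + SNR_linear) = log2(1 + 323.5937) = 8.3425

8.3425 bits/channel use


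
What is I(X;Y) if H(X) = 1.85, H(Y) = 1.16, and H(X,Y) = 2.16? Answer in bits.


I(X;Y) = H(X) + H(Y) - H(X,Y) = 1.85 + 1.16 - 2.16 = 0.85

0.85 bits


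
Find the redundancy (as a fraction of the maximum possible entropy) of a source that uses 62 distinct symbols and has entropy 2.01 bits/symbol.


H_max = log2(K) = log2(62) = 5.9542 bits/symbol. Redundancy = 1 - H/H_max = 1 - 2.01/5.9542 = 1 - 0.3376 = 0.6624

0.6624


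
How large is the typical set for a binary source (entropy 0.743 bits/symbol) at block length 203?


log2|A_typical| = nH = 203 * 0.743 = 150.829, so |A_typical| ~ 2^150.829 = 2.535e+45

2.535e+45


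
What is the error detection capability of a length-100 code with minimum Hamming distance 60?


Detection capability = d_min - 1 = 60 - 1 = 59

59 errors


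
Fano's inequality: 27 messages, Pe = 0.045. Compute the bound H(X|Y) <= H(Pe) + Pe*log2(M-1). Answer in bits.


H(Pe) = -Pe*log2(Pe) - (1-Pe)*log2(1-Pe) = -0.045*log2(0.045) - 0.955*log2(0.955) = 0.201327 + 0.063438 = 0.2648. Pe*log2(M-1) = 0.045*log2(26) = 0.211520. Bound = H(Pe) + Pe*log2(M-1) = 0.201327 + 0.063438 + 0.211520 = 0.4763

0.4763 bits


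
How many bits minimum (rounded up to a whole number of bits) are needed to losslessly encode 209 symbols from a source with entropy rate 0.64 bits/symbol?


Minimum bits >= n * H = 209 * 0.64 = 133.76, rounded up to a whole number of bits = 134

134 bits


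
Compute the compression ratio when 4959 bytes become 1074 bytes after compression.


Ratio = original / compressed = 4959 / 1074 = 4.6173

4.6173


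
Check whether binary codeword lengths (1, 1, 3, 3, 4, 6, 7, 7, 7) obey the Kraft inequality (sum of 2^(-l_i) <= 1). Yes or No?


Kraft sum = sum(2^(-l_i)) = 1.3516, need <= 1. Result: violated (a binary prefix-free code with these lengths cannot exist)

No


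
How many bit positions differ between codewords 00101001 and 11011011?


Count differing positions: ^ ^ ^ ^ . . ^ . = 5 differences

5


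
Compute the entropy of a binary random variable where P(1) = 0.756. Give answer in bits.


H = -p*log2(p) - (1-p)*log2(1-p). -0.756*log2(0.756) = 0.305078; -0.244*log2(0.244) = 0.496551. H = 0.305078 + 0.496551 = 0.8016

0.8016 bits


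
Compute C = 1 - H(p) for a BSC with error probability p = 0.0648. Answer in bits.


H(p) = -p*log2(p) - (1-p)*log2(1-p) = -0.0648*log2(0.0648) - 0.9352*log2(0.9352) = 0.255821 + 0.090390 = 0.3462. C = 1 - H(p) = 1 - 0.3462 = 0.6538

0.6538 bits


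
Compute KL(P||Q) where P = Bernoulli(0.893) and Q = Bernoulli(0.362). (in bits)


KL = p*log2(p/q) + (1-p)*log2((1-p)/(1-q)) = 0.893*log2(0.893/0.362) + 0.107*log2(0.107/0.638) = 0.8877

0.8877 bits


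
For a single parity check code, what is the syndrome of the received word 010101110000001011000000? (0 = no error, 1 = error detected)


Syndrome = XOR of all bits = 0 XOR 1 XOR 0 XOR 1 XOR 0 XOR 1 XOR 1 XOR 1 XOR 0 XOR 0 XOR 0 XOR 0 XOR 0 XOR 0 XOR 1 XOR 0 XOR 1 XOR 1 XOR 0 XOR 0 XOR 0 XOR 0 XOR 0 XOR 0 = 0

0


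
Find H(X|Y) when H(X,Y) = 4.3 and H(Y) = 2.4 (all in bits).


H(X|Y) = H(X,Y) - H(Y) = 4.3 - 2.4 = 1.9

1.9 bits


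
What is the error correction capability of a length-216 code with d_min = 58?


Correction capability = floor((d-1)/2) = floor((58-1)/2) = 28

28 errors


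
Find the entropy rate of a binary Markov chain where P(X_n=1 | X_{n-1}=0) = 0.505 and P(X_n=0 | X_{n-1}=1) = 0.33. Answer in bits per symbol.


Stationary distribution: pi_0 = p10/(p01+p10) = 0.3952, pi_1 = 0.6048. Entropy rate H' = pi_0*H(p01) + pi_1*H(p10) = 0.3952*0.9999 + 0.6048*0.9149 = 0.9485

0.9485 bits/symbol


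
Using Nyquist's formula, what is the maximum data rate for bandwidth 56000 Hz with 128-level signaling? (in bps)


Rate = 2 * B * log2(M) = 2 * 56000 * 7.0 = 784000.0

784000.0 bps


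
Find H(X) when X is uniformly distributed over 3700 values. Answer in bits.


H = log2(n) = log2(3700) = 11.8533

11.8533 bits


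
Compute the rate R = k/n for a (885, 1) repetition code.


Rate = k/n = 1/885

1/885


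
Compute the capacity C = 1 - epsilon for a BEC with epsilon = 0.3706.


C = 1 - epsilon = 1 - 0.3706 = 0.6294

0.6294 bits


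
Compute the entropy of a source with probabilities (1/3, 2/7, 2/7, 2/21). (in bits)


H = -sum(p_i * log2(p_i)). Terms: -(1/3)*log2(1/3) = 0.528321; -(2/7)*log2(2/7) = 0.516387; -(2/7)*log2(2/7) = 0.516387; -(2/21)*log2(2/21) = 0.323078. H = 0.528321 + 0.516387 + 0.516387 + 0.323078 = 1.8842

1.8842 bits


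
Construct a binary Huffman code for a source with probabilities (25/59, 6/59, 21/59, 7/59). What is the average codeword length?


Huffman construction (repeatedly merge the two least-probable nodes; each merge adds 1 bit to every symbol beneath it): 6/59 + 7/59 = 13/59; 13/59 + 21/59 = 34/59; 25/59 + 34/59 = 1. Resulting codeword lengths (in the order the probabilities were given): (1, 3, 2, 3). L_avg = sum(p_i * l_i) = 25/59*1 + 6/59*3 + 21/59*2 + 7/59*3 = 106/59 = 1.7966

1.7966 bits


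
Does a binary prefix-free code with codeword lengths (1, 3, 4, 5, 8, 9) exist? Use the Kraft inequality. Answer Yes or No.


Kraft sum = sum(2^(-l_i)) = 0.7246, need <= 1. Result: satisfied (a binary prefix-free code with these lengths exists)

Yes


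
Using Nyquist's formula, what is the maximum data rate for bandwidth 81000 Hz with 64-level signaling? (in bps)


Rate = 2 * B * log2(M) = 2 * 81000 * 6.0 = 972000.0

972000.0 bps


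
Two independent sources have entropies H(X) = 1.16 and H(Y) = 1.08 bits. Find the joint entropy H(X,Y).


For independent variables, H(X,Y) = H(X) + H(Y) = 1.16 + 1.08 = 2.24

2.24 bits


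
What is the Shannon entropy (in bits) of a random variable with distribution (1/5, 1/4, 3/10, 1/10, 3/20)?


H = -sum(p_i * log2(p_i)). Terms: -(1/5)*log2(1/5) = 0.464386; -(1/4)*log2(1/4) = 0.500000; -(3/10)*log2(3/10) = 0.521090; -(1/10)*log2(1/10) = 0.332193; -(3/20)*log2(3/20) = 0.410545. H = 0.464386 + 0.500000 + 0.521090 + 0.332193 + 0.410545 = 2.2282

2.2282 bits


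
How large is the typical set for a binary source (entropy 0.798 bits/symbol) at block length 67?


log2|A_typical| = nH = 67 * 0.798 = 53.466, so |A_typical| ~ 2^53.466 = 1.244e+16

1.244e+16


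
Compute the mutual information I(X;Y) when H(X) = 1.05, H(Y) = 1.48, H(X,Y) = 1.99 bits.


I(X;Y) = H(X) + H(Y) - H(X,Y) = 1.05 + 1.48 - 1.99 = 0.54

0.54 bits


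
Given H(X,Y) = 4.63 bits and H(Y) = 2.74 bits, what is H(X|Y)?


H(X|Y) = H(X,Y) - H(Y) = 4.63 - 2.74 = 1.89

1.89 bits


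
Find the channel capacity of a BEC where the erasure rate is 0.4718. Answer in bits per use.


C = 1 - epsilon = 1 - 0.4718 = 0.5282

0.5282 bits


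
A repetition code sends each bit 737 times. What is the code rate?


Rate = k/n = 1/737

1/737


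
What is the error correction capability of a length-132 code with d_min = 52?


Correction capability = floor((d-1)/2) = floor((52-1)/2) = 25

25 errors


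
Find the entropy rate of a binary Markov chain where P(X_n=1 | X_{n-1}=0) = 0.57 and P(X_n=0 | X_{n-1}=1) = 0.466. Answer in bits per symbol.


Stationary distribution: pi_0 = p10/(p01+p10) = 0.4498, pi_1 = 0.5502. Entropy rate H' = pi_0*H(p01) + pi_1*H(p10) = 0.4498*0.9858 + 0.5502*0.9967 = 0.9918

0.9918 bits/symbol


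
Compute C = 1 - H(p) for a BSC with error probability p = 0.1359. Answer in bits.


H(p) = -p*log2(p) - (1-p)*log2(1-p) = -0.1359*log2(0.1359) - 0.8641*log2(0.8641) = 0.391308 + 0.182092 = 0.5734. C = 1 - H(p) = 1 - 0.5734 = 0.4266

0.4266 bits


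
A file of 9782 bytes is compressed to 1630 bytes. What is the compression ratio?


Ratio = original / compressed = 9782 / 1630 = 6.0012

6.0012


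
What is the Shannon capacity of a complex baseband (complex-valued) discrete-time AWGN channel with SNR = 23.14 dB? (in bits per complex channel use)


SNR_linear = 10^(23.14/10) = 206.063; C = log2(1 + SNR_linear) = log2(1 + 206.063) = 7.6939

7.6939 bits/channel use


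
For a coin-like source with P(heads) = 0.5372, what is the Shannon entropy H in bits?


H = -p*log2(p) - (1-p)*log2(1-p). -0.5372*log2(0.5372) = 0.481583; -0.4628*log2(0.4628) = 0.514420. H = 0.481583 + 0.514420 = 0.996

0.996 bits


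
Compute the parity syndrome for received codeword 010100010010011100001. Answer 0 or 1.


Syndrome = XOR of all bits = 0 XOR 1 XOR 0 XOR 1 XOR 0 XOR 0 XOR 0 XOR 1 XOR 0 XOR 0 XOR 1 XOR 0 XOR 0 XOR 1 XOR 1 XOR 1 XOR 0 XOR 0 XOR 0 XOR 0 XOR 1 = 0

0


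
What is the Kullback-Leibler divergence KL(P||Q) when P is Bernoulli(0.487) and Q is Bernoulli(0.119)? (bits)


KL = p*log2(p/q) + (1-p)*log2((1-p)/(1-q)) = 0.487*log2(0.487/0.119) + 0.513*log2(0.513/0.881) = 0.5898

0.5898 bits


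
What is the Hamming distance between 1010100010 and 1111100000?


Count differing positions: . ^ . ^ . . . . ^ . = 3 differences

3


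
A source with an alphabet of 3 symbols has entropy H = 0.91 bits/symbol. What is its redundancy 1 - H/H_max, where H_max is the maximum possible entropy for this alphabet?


H_max = log2(K) = log2(3) = 1.585 bits/symbol. Redundancy = 1 - H/H_max = 1 - 0.91/1.585 = 1 - 0.5741 = 0.4259

0.4259


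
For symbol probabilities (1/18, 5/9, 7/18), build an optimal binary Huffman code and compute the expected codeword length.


Huffman construction (repeatedly merge the two least-probable nodes; each merge adds 1 bit to every symbol beneath it): 1/18 + 7/18 = 4/9; 4/9 + 5/9 = 1. Resulting codeword lengths (in the order the probabilities were given): (2, 1, 2). L_avg = sum(p_i * l_i) = 1/18*2 + 5/9*1 + 7/18*2 = 13/9 = 1.4444

1.4444 bits


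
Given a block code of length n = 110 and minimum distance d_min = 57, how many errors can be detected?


Detection capability = d_min - 1 = 57 - 1 = 56

56 errors


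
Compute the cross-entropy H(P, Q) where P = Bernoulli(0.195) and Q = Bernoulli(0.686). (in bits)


H(P,Q) = -p*log2(q) - (1-p)*log2(1-q). -0.195*log2(0.686) = 0.106025; -0.805*log2(0.314) = 1.345287. H(P,Q) = 0.106025 + 1.345287 = 1.4513

1.4513 bits


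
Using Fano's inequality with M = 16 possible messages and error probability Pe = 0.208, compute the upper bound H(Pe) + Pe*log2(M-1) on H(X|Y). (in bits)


H(Pe) = -Pe*log2(Pe) - (1-Pe)*log2(1-Pe) = -0.208*log2(0.208) - 0.792*log2(0.792) = 0.471192 + 0.266451 = 0.7376. Pe*log2(M-1) = 0.208*log2(15) = 0.812633. Bound = H(Pe) + Pe*log2(M-1) = 0.471192 + 0.266451 + 0.812633 = 1.5503

1.5503 bits


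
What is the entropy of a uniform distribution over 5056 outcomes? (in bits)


H = log2(n) = log2(5056) = 12.3038

12.3038 bits


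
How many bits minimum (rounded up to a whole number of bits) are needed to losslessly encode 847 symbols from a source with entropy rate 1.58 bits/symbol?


Minimum bits >= n * H = 847 * 1.58 = 1338.26, rounded up to a whole number of bits = 1339

1339 bits


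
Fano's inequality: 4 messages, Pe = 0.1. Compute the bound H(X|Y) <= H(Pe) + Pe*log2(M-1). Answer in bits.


H(Pe) = -Pe*log2(Pe) - (1-Pe)*log2(1-Pe) = -0.1*log2(0.1) - 0.9*log2(0.9) = 0.332193 + 0.136803 = 0.469. Pe*log2(M-1) = 0.1*log2(3) = 0.158496. Bound = H(Pe) + Pe*log2(M-1) = 0.332193 + 0.136803 + 0.158496 = 0.6275

0.6275 bits


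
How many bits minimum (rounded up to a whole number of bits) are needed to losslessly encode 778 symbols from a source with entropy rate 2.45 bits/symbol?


Minimum bits >= n * H = 778 * 2.45 = 1906.1, rounded up to a whole number of bits = 1907

1907 bits


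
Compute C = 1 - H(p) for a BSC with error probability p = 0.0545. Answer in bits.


H(p) = -p*log2(p) - (1-p)*log2(1-p) = -0.0545*log2(0.0545) - 0.9455*log2(0.9455) = 0.228769 + 0.076444 = 0.3052. C = 1 - H(p) = 1 - 0.3052 = 0.6948

0.6948 bits


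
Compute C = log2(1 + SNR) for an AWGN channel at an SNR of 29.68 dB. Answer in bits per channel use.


SNR_linear = 10^(29.68/10) = 928.9664; C = log2(1 + SNR_linear) = log2(1 + 928.9664) = 9.861

9.861 bits/channel use


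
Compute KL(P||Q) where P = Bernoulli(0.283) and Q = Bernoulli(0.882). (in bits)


KL = p*log2(p/q) + (1-p)*log2((1-p)/(1-q)) = 0.283*log2(0.283/0.882) + 0.717*log2(0.717/0.118) = 1.4024

1.4024 bits


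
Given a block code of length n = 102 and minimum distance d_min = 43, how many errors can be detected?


Detection capability = d_min - 1 = 43 - 1 = 42

42 errors


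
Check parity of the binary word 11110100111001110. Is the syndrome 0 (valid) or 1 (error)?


Syndrome = XOR of all bits = 1 XOR 1 XOR 1 XOR 1 XOR 0 XOR 1 XOR 0 XOR 0 XOR 1 XOR 1 XOR 1 XOR 0 XOR 0 XOR 1 XOR 1 XOR 1 XOR 0 = 1

1


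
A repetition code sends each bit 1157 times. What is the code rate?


Rate = k/n = 1/1157

1/1157


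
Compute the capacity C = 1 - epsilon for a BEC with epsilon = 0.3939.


C = 1 - epsilon = 1 - 0.3939 = 0.6061

0.6061 bits


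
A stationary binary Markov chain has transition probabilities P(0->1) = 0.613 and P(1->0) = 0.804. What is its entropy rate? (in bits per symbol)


Stationary distribution: pi_0 = p10/(p01+p10) = 0.5674, pi_1 = 0.4326. Entropy rate H' = pi_0*H(p01) + pi_1*H(p10) = 0.5674*0.9628 + 0.4326*0.7139 = 0.8551

0.8551 bits/symbol


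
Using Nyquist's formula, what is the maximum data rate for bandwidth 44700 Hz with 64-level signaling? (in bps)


Rate = 2 * B * log2(M) = 2 * 44700 * 6.0 = 536400.0

536400.0 bps


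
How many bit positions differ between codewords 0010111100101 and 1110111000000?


Count differing positions: ^ ^ . . . . . ^ . . ^ . ^ = 5 differences

5


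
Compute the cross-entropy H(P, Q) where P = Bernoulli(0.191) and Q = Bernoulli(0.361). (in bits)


H(P,Q) = -p*log2(q) - (1-p)*log2(1-q). -0.191*log2(0.361) = 0.280756; -0.809*log2(0.639) = 0.522705. H(P,Q) = 0.280756 + 0.522705 = 0.8035

0.8035 bits


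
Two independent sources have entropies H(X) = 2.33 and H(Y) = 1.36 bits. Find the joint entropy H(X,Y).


For independent variables, H(X,Y) = H(X) + H(Y) = 2.33 + 1.36 = 3.69

3.69 bits


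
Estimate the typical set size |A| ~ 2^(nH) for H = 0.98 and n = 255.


log2|A_typical| = nH = 255 * 0.98 = 249.9, so |A_typical| ~ 2^249.9 = 1.688e+75

1.688e+75


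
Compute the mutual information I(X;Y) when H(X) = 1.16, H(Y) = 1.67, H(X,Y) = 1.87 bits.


I(X;Y) = H(X) + H(Y) - H(X,Y) = 1.16 + 1.67 - 1.87 = 0.96

0.96 bits


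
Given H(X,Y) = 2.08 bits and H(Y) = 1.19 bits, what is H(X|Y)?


H(X|Y) = H(X,Y) - H(Y) = 2.08 - 1.19 = 0.89

0.89 bits


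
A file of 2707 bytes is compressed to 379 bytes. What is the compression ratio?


Ratio = original / compressed = 2707 / 379 = 7.1425

7.1425


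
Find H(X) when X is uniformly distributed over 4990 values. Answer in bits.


H = log2(n) = log2(4990) = 12.2848

12.2848 bits


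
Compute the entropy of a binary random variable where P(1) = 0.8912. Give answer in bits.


H = -p*log2(p) - (1-p)*log2(1-p). -0.8912*log2(0.8912) = 0.148099; -0.1088*log2(0.1088) = 0.348187. H = 0.148099 + 0.348187 = 0.4963

0.4963 bits


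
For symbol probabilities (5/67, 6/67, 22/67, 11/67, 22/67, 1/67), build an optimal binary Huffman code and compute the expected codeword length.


Huffman construction (repeatedly merge the two least-probable nodes; each merge adds 1 bit to every symbol beneath it): 1/67 + 5/67 = 6/67; 6/67 + 6/67 = 12/67; 11/67 + 12/67 = 23/67; 22/67 + 22/67 = 44/67; 23/67 + 44/67 = 1. Resulting codeword lengths (in the order the probabilities were given): (4, 3, 2, 2, 2, 4). L_avg = sum(p_i * l_i) = 5/67*4 + 6/67*3 + 22/67*2 + 11/67*2 + 22/67*2 + 1/67*4 = 152/67 = 2.2687

2.2687 bits


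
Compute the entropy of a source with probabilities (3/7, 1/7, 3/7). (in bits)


H = -sum(p_i * log2(p_i)). Terms: -(3/7)*log2(3/7) = 0.523882; -(1/7)*log2(1/7) = 0.401051; -(3/7)*log2(3/7) = 0.523882. H = 0.523882 + 0.401051 + 0.523882 = 1.4488

1.4488 bits


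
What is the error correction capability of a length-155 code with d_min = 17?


Correction capability = floor((d-1)/2) = floor((17-1)/2) = 8

8 errors


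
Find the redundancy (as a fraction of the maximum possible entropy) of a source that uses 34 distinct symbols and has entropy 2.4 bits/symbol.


H_max = log2(K) = log2(34) = 5.0875 bits/symbol. Redundancy = 1 - H/H_max = 1 - 2.4/5.0875 = 1 - 0.4717 = 0.5283

0.5283


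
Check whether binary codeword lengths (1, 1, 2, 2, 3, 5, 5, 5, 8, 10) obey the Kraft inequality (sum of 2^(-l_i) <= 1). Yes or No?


Kraft sum = sum(2^(-l_i)) = 1.7236, need <= 1. Result: violated (a binary prefix-free code with these lengths cannot exist)

No


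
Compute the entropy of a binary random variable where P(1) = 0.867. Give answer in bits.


H = -p*log2(p) - (1-p)*log2(1-p). -0.867*log2(0.867) = 0.178512; -0.133*log2(0.133) = 0.387097. H = 0.178512 + 0.387097 = 0.5656

0.5656 bits


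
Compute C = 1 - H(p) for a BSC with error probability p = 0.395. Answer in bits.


H(p) = -p*log2(p) - (1-p)*log2(1-p) = -0.395*log2(0.395) - 0.605*log2(0.605) = 0.529330 + 0.438621 = 0.968. C = 1 - H(p) = 1 - 0.968 = 0.032

0.032 bits


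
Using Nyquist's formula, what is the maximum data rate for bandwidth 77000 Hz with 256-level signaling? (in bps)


Rate = 2 * B * log2(M) = 2 * 77000 * 8.0 = 1232000.0

1232000.0 bps


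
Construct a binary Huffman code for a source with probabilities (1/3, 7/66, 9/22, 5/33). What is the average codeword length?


Huffman construction (repeatedly merge the two least-probable nodes; each merge adds 1 bit to every symbol beneath it): 7/66 + 5/33 = 17/66; 17/66 + 1/3 = 13/22; 9/22 + 13/22 = 1. Resulting codeword lengths (in the order the probabilities were given): (2, 3, 1, 3). L_avg = sum(p_i * l_i) = 1/3*2 + 7/66*3 + 9/22*1 + 5/33*3 = 61/33 = 1.8485

1.8485 bits


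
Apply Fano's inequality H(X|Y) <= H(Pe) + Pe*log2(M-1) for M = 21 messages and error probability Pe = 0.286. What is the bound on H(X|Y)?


H(Pe) = -Pe*log2(Pe) - (1-Pe)*log2(1-Pe) = -0.286*log2(0.286) - 0.714*log2(0.714) = 0.516491 + 0.347007 = 0.8635. Pe*log2(M-1) = 0.286*log2(20) = 1.236071. Bound = H(Pe) + Pe*log2(M-1) = 0.516491 + 0.347007 + 1.236071 = 2.0996

2.0996 bits


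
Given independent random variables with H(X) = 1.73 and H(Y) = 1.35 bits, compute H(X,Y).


For independent variables, H(X,Y) = H(X) + H(Y) = 1.73 + 1.35 = 3.08

3.08 bits


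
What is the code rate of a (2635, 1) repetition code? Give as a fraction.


Rate = k/n = 1/2635

1/2635


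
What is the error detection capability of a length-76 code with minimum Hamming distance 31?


Detection capability = d_min - 1 = 31 - 1 = 30

30 errors


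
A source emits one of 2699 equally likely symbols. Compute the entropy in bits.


H = log2(n) = log2(2699) = 11.3982

11.3982 bits


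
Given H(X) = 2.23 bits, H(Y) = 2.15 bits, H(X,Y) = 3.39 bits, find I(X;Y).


I(X;Y) = H(X) + H(Y) - H(X,Y) = 2.23 + 2.15 - 3.39 = 0.99

0.99 bits


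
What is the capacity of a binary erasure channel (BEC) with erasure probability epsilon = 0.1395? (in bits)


C = 1 - epsilon = 1 - 0.1395 = 0.8605

0.8605 bits


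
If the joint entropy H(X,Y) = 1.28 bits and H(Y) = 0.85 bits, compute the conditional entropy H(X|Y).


H(X|Y) = H(X,Y) - H(Y) = 1.28 - 0.85 = 0.43

0.43 bits


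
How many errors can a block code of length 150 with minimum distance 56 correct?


Correction capability = floor((d-1)/2) = floor((56-1)/2) = 27

27 errors


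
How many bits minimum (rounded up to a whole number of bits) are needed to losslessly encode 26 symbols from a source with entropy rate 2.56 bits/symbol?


Minimum bits >= n * H = 26 * 2.56 = 66.56, rounded up to a whole number of bits = 67

67 bits


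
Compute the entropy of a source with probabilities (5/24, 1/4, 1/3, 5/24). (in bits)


H = -sum(p_i * log2(p_i)). Terms: -(5/24)*log2(5/24) = 0.471466; -(1/4)*log2(1/4) = 0.500000; -(1/3)*log2(1/3) = 0.528321; -(5/24)*log2(5/24) = 0.471466. H = 0.471466 + 0.500000 + 0.528321 + 0.471466 = 1.9713

1.9713 bits


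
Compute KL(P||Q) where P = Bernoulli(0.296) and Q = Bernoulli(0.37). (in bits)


KL = p*log2(p/q) + (1-p)*log2((1-p)/(1-q)) = 0.296*log2(0.296/0.37) + 0.704*log2(0.704/0.63) = 0.0175

0.0175 bits


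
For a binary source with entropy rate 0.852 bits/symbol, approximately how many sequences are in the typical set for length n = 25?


log2|A_typical| = nH = 25 * 0.852 = 21.3, so |A_typical| ~ 2^21.3 = 2.582e+06

2.582e+06


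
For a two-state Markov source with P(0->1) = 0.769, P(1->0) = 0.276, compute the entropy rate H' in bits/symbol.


Stationary distribution: pi_0 = p10/(p01+p10) = 0.2641, pi_1 = 0.7359. Entropy rate H' = pi_0*H(p01) + pi_1*H(p10) = 0.2641*0.7798 + 0.7359*0.8499 = 0.8314

0.8314 bits/symbol


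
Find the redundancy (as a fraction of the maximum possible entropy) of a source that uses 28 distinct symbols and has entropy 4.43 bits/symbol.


H_max = log2(K) = log2(28) = 4.8074 bits/symbol. Redundancy = 1 - H/H_max = 1 - 4.43/4.8074 = 1 - 0.9215 = 0.0785

0.0785


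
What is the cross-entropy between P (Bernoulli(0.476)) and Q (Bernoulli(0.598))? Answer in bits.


H(P,Q) = -p*log2(q) - (1-p)*log2(1-q). -0.476*log2(0.598) = 0.353089; -0.524*log2(0.402) = 0.688920. H(P,Q) = 0.353089 + 0.688920 = 1.042

1.042 bits


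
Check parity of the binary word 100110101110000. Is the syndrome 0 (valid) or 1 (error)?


Syndrome = XOR of all bits = 1 XOR 0 XOR 0 XOR 1 XOR 1 XOR 0 XOR 1 XOR 0 XOR 1 XOR 1 XOR 1 XOR 0 XOR 0 XOR 0 XOR 0 = 1

1


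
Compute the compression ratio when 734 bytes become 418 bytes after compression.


Ratio = original / compressed = 734 / 418 = 1.756

1.756


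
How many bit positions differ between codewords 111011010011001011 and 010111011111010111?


Count differing positions: ^ . ^ ^ . . . . ^ ^ . . . ^ ^ ^ . . = 8 differences

8


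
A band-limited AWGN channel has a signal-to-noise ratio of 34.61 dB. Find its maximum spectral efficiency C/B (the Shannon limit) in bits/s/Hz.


SNR_linear = 10^(34.61/10) = 2890.6799; C/B = log2(1 + SNR_linear) = log2(1 + 2890.6799) = 11.4977

11.4977 bits/s/Hz


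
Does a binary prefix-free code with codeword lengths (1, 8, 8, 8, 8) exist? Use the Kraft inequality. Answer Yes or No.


Kraft sum = sum(2^(-l_i)) = 0.5156, need <= 1. Result: satisfied (a binary prefix-free code with these lengths exists)

Yes


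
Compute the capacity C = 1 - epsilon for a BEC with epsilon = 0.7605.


C = 1 - epsilon = 1 - 0.7605 = 0.2395

0.2395 bits


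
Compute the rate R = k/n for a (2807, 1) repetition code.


Rate = k/n = 1/2807

1/2807


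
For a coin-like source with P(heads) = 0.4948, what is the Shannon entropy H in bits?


H = -p*log2(p) - (1-p)*log2(1-p). -0.4948*log2(0.4948) = 0.502263; -0.5052*log2(0.5052) = 0.497659. H = 0.502263 + 0.497659 = 0.9999

0.9999 bits


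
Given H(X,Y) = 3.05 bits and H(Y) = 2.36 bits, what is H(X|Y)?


H(X|Y) = H(X,Y) - H(Y) = 3.05 - 2.36 = 0.69

0.69 bits


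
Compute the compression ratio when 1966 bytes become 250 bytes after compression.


Ratio = original / compressed = 1966 / 250 = 7.864

7.864


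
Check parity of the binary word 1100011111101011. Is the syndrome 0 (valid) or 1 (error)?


Syndrome = XOR of all bits = 1 XOR 1 XOR 0 XOR 0 XOR 0 XOR 1 XOR 1 XOR 1 XOR 1 XOR 1 XOR 1 XOR 0 XOR 1 XOR 0 XOR 1 XOR 1 = 1

1


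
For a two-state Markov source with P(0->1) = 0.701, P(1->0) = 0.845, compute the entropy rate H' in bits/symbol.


Stationary distribution: pi_0 = p10/(p01+p10) = 0.5466, pi_1 = 0.4534. Entropy rate H' = pi_0*H(p01) + pi_1*H(p10) = 0.5466*0.8801 + 0.4534*0.6222 = 0.7631

0.7631 bits/symbol


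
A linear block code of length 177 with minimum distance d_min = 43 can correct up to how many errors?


Correction capability = floor((d-1)/2) = floor((43-1)/2) = 21

21 errors


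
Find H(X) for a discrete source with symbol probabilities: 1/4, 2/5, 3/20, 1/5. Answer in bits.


H = -sum(p_i * log2(p_i)). Terms: -(1/4)*log2(1/4) = 0.500000; -(2/5)*log2(2/5) = 0.528771; -(3/20)*log2(3/20) = 0.410545; -(1/5)*log2(1/5) = 0.464386. H = 0.500000 + 0.528771 + 0.410545 + 0.464386 = 1.9037

1.9037 bits


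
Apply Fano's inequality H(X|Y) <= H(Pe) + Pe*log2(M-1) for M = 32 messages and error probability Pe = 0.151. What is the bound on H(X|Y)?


H(Pe) = -Pe*log2(Pe) - (1-Pe)*log2(1-Pe) = -0.151*log2(0.151) - 0.849*log2(0.849) = 0.411834 + 0.200503 = 0.6123. Pe*log2(M-1) = 0.151*log2(31) = 0.748084. Bound = H(Pe) + Pe*log2(M-1) = 0.411834 + 0.200503 + 0.748084 = 1.3604

1.3604 bits


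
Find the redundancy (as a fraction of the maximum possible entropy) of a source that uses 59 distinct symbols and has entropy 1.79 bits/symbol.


H_max = log2(K) = log2(59) = 5.8826 bits/symbol. Redundancy = 1 - H/H_max = 1 - 1.79/5.8826 = 1 - 0.3043 = 0.6957

0.6957


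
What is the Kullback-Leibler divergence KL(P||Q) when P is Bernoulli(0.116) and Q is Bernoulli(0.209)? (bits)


KL = p*log2(p/q) + (1-p)*log2((1-p)/(1-q)) = 0.116*log2(0.116/0.209) + 0.884*log2(0.884/0.791) = 0.0432

0.0432 bits


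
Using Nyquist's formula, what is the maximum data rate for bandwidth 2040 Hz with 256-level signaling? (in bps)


Rate = 2 * B * log2(M) = 2 * 2040 * 8.0 = 32640.0

32640.0 bps


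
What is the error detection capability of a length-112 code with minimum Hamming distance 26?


Detection capability = d_min - 1 = 26 - 1 = 25

25 errors


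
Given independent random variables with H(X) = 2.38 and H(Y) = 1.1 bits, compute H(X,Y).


For independent variables, H(X,Y) = H(X) + H(Y) = 2.38 + 1.1 = 3.48

3.48 bits


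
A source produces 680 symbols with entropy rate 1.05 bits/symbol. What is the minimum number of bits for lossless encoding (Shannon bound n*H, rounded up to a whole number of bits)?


Minimum bits >= n * H = 680 * 1.05 = 714.0, rounded up to a whole number of bits = 714

714 bits


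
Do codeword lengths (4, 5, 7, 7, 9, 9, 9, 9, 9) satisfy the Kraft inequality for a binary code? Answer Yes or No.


Kraft sum = sum(2^(-l_i)) = 0.1191, need <= 1. Result: satisfied (a binary prefix-free code with these lengths exists)

Yes


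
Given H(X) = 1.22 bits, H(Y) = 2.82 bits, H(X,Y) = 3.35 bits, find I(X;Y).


I(X;Y) = H(X) + H(Y) - H(X,Y) = 1.22 + 2.82 - 3.35 = 0.69

0.69 bits


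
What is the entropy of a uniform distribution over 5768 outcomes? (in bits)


H = log2(n) = log2(5768) = 12.4939

12.4939 bits


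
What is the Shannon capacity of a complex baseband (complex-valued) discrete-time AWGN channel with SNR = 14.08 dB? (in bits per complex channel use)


SNR_linear = 10^(14.08/10) = 25.5859; C = log2(1 + SNR_linear) = log2(1 + 25.5859) = 4.7326

4.7326 bits/channel use


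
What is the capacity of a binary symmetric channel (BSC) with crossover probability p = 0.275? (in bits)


H(p) = -p*log2(p) - (1-p)*log2(1-p) = -0.275*log2(0.275) - 0.725*log2(0.725) = 0.512187 + 0.336362 = 0.8485. C = 1 - H(p) = 1 - 0.8485 = 0.1515

0.1515 bits


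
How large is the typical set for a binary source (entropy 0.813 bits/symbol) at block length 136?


log2|A_typical| = nH = 136 * 0.813 = 110.568, so |A_typical| ~ 2^110.568 = 1.924e+33

1.924e+33


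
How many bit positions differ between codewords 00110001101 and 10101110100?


Count differing positions: ^ . . ^ ^ ^ ^ ^ . . ^ = 7 differences

7


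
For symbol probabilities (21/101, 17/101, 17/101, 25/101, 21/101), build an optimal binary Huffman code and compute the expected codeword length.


Huffman construction (repeatedly merge the two least-probable nodes; each merge adds 1 bit to every symbol beneath it): 17/101 + 17/101 = 34/101; 21/101 + 21/101 = 42/101; 25/101 + 34/101 = 59/101; 42/101 + 59/101 = 1. Resulting codeword lengths (in the order the probabilities were given): (2, 3, 3, 2, 2). L_avg = sum(p_i * l_i) = 21/101*2 + 17/101*3 + 17/101*3 + 25/101*2 + 21/101*2 = 236/101 = 2.3366

2.3366 bits


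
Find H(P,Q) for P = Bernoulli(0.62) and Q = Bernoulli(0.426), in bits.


H(P,Q) = -p*log2(q) - (1-p)*log2(1-q). -0.62*log2(0.426) = 0.763266; -0.38*log2(0.574) = 0.304333. H(P,Q) = 0.763266 + 0.304333 = 1.0676

1.0676 bits


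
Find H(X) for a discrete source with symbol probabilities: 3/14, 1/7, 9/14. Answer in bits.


H = -sum(p_i * log2(p_i)). Terms: -(3/14)*log2(3/14) = 0.476227; -(1/7)*log2(1/7) = 0.401051; -(9/14)*log2(9/14) = 0.409776. H = 0.476227 + 0.401051 + 0.409776 = 1.2871

1.2871 bits


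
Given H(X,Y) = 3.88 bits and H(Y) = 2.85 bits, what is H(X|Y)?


H(X|Y) = H(X,Y) - H(Y) = 3.88 - 2.85 = 1.03

1.03 bits


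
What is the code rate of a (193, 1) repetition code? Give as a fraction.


Rate = k/n = 1/193

1/193


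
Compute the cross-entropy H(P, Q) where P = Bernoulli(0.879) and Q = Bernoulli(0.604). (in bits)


H(P,Q) = -p*log2(q) - (1-p)*log2(1-q). -0.879*log2(0.604) = 0.639367; -0.121*log2(0.396) = 0.161708. H(P,Q) = 0.639367 + 0.161708 = 0.8011

0.8011 bits


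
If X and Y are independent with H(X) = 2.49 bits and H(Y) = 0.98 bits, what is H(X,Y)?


For independent variables, H(X,Y) = H(X) + H(Y) = 2.49 + 0.98 = 3.47

3.47 bits


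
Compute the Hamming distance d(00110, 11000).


Count differing positions: ^ ^ ^ ^ . = 4 differences

4


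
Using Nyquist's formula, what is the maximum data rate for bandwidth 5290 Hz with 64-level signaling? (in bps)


Rate = 2 * B * log2(M) = 2 * 5290 * 6.0 = 63480.0

63480.0 bps


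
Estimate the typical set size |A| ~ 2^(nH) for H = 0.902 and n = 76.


log2|A_typical| = nH = 76 * 0.902 = 68.552, so |A_typical| ~ 2^68.552 = 4.327e+20

4.327e+20


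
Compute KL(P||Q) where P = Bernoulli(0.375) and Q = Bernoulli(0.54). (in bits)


KL = p*log2(p/q) + (1-p)*log2((1-p)/(1-q)) = 0.375*log2(0.375/0.54) + 0.625*log2(0.625/0.46) = 0.0791

0.0791 bits


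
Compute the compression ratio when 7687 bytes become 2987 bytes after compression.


Ratio = original / compressed = 7687 / 2987 = 2.5735

2.5735


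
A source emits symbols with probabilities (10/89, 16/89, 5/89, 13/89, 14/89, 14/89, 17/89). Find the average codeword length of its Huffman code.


Huffman construction (repeatedly merge the two least-probable nodes; each merge adds 1 bit to every symbol beneath it): 5/89 + 10/89 = 15/89; 13/89 + 14/89 = 27/89; 14/89 + 15/89 = 29/89; 16/89 + 17/89 = 33/89; 27/89 + 29/89 = 56/89; 33/89 + 56/89 = 1. Resulting codeword lengths (in the order the probabilities were given): (4, 2, 4, 3, 3, 3, 2). L_avg = sum(p_i * l_i) = 10/89*4 + 16/89*2 + 5/89*4 + 13/89*3 + 14/89*3 + 14/89*3 + 17/89*2 = 249/89 = 2.7978

2.7978 bits


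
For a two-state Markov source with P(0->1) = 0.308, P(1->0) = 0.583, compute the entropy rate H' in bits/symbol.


Stationary distribution: pi_0 = p10/(p01+p10) = 0.6543, pi_1 = 0.3457. Entropy rate H' = pi_0*H(p01) + pi_1*H(p10) = 0.6543*0.8909 + 0.3457*0.98 = 0.9217

0.9217 bits/symbol


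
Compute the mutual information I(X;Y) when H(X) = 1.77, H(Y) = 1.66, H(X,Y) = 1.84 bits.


I(X;Y) = H(X) + H(Y) - H(X,Y) = 1.77 + 1.66 - 1.84 = 1.59

1.59 bits


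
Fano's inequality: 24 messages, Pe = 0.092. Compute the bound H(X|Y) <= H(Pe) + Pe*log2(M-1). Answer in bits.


H(Pe) = -Pe*log2(Pe) - (1-Pe)*log2(1-Pe) = -0.092*log2(0.092) - 0.908*log2(0.908) = 0.316684 + 0.126426 = 0.4431. Pe*log2(M-1) = 0.092*log2(23) = 0.416168. Bound = H(Pe) + Pe*log2(M-1) = 0.316684 + 0.126426 + 0.416168 = 0.8593

0.8593 bits


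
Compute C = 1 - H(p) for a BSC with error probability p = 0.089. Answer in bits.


H(p) = -p*log2(p) - (1-p)*log2(1-p) = -0.089*log2(0.089) - 0.911*log2(0.911) = 0.310615 + 0.122509 = 0.4331. C = 1 - H(p) = 1 - 0.4331 = 0.5669

0.5669 bits


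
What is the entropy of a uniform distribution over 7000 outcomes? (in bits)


H = log2(n) = log2(7000) = 12.7731

12.7731 bits


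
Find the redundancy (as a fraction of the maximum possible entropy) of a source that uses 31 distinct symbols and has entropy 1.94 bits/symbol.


H_max = log2(K) = log2(31) = 4.9542 bits/symbol. Redundancy = 1 - H/H_max = 1 - 1.94/4.9542 = 1 - 0.3916 = 0.6084

0.6084


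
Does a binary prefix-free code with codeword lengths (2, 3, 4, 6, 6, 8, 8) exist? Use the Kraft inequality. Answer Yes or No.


Kraft sum = sum(2^(-l_i)) = 0.4766, need <= 1. Result: satisfied (a binary prefix-free code with these lengths exists)

Yes


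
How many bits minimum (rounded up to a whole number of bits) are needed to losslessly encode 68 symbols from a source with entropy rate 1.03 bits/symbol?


Minimum bits >= n * H = 68 * 1.03 = 70.04, rounded up to a whole number of bits = 71

71 bits


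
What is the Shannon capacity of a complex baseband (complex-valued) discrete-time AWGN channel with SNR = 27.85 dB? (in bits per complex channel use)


SNR_linear = 10^(27.85/10) = 609.5369; C = log2(1 + SNR_linear) = log2(1 + 609.5369) = 9.2539

9.2539 bits/channel use


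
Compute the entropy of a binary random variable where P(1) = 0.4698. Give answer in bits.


H = -p*log2(p) - (1-p)*log2(1-p). -0.4698*log2(0.4698) = 0.512026; -0.5302*log2(0.5302) = 0.485341. H = 0.512026 + 0.485341 = 0.9974

0.9974 bits
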